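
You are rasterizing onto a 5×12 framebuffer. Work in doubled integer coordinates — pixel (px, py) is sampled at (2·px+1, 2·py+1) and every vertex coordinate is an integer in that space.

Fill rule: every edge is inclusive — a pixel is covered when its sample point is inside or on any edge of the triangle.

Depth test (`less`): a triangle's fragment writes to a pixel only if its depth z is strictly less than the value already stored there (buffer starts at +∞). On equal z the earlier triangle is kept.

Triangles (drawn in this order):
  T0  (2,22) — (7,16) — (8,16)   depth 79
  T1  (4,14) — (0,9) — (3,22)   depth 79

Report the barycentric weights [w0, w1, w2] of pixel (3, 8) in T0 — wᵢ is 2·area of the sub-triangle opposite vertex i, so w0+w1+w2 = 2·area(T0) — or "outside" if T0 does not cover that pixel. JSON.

T0:
  2·area = 6
  edge (2, 22)→(7, 16): d=(5,-6) inclusive
  edge (7, 16)→(8, 16): d=(1,0) inclusive
  edge (8, 16)→(2, 22): d=(-6,6) inclusive
    (4,7)@(9, 15): e=[7,-1,0] → ·  [on edge]
    (3,8)@(7, 17): e=[5,1,0] → #  [on edge]
    (4,8)@(9, 17): e=[17,1,-12] → ·
    (2,9)@(5, 19): e=[3,3,0] → #  [on edge]
    (3,9)@(7, 19): e=[15,3,-12] → ·
    (1,10)@(3, 21): e=[1,5,0] → #  [on edge]
    (2,10)@(5, 21): e=[13,5,-12] → ·
    (0,11)@(1, 23): e=[-1,7,0] → ·  [on edge]
    (1,11)@(3, 23): e=[11,7,-12] → ·
  covered (3 px):
    · · · · ·
    · · · · ·
    · · · · ·
    · · · · ·
    · · · · ·
    · · · · ·
    · · · · ·
    · · · · ·
    · · · # ·
    · · # · ·
    · # · · ·
    · · · · ·
T1:
  2·area = 37  (B↔C swapped to make it positive)
  edge (4, 14)→(3, 22): d=(-1,8) inclusive
  edge (3, 22)→(0, 9): d=(-3,-13) inclusive
  edge (0, 9)→(4, 14): d=(4,5) inclusive
    (0,5)@(1, 11): e=[27,7,3] → #
    (1,5)@(3, 11): e=[11,33,-7] → ·
    (0,6)@(1, 13): e=[25,1,11] → #
    (1,6)@(3, 13): e=[9,27,1] → #
    (2,6)@(5, 13): e=[-7,53,-9] → ·
    (0,7)@(1, 15): e=[23,-5,19] → ·
    (1,7)@(3, 15): e=[7,21,9] → #
    (2,7)@(5, 15): e=[-9,47,-1] → ·
    (1,8)@(3, 17): e=[5,15,17] → #
    (2,8)@(5, 17): e=[-11,41,7] → ·
    (1,9)@(3, 19): e=[3,9,25] → #
    (2,9)@(5, 19): e=[-13,35,15] → ·
  covered (7 px):
    · · · · ·
    · · · · ·
    · · · · ·
    · · · · ·
    · · · · ·
    # · · · ·
    # # · · ·
    · # · · ·
    · # · · ·
    · # · · ·
    · # · · ·
    · · · · ·

Result: [1,0,5]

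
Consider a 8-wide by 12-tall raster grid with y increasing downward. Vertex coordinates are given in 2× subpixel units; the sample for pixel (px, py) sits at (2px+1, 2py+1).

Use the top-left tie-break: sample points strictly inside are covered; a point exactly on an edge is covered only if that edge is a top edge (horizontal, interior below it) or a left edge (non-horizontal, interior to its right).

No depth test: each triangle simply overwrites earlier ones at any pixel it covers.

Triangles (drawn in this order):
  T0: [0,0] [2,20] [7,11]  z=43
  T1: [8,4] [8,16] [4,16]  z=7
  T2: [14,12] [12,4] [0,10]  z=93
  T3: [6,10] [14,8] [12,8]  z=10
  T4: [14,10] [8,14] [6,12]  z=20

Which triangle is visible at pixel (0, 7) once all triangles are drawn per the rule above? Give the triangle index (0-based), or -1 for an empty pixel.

T0:
  2·area = 118  (B↔C swapped to make it positive)
  edge (0, 0)→(7, 11): d=(7,11) right/bottom  bias=-1
  edge (7, 11)→(2, 20): d=(-5,9) right/bottom  bias=-1
  edge (2, 20)→(0, 0): d=(-2,-20) top-left  bias=+0
    (0,1)@(1, 3): e=[10,94,14] → X
    (1,1)@(3, 3): e=[-12,76,54] → .
    (0,2)@(1, 5): e=[24,84,10] → X
    (1,2)@(3, 5): e=[2,66,50] → X
    (2,2)@(5, 5): e=[-20,48,90] → .
    (0,3)@(1, 7): e=[38,74,6] → X
    (2,3)@(5, 7): e=[-6,38,86] → .
    (0,4)@(1, 9): e=[52,64,2] → X
    (2,4)@(5, 9): e=[8,28,82] → X
    (3,4)@(7, 9): e=[-14,10,122] → .
    (0,5)@(1, 11): e=[66,54,-2] → .
    (1,5)@(3, 11): e=[44,36,38] → X
    (3,5)@(7, 11): e=[0,0,118] → .  [on edge]
  covered (14 px):
    . . . . . . . .
    X . . . . . . .
    X X . . . . . .
    X X . . . . . .
    X X X . . . . .
    . X X . . . . .
    . X X . . . . .
    . X . . . . . .
    . X . . . . . .
    . . . . . . . .
    . . . . . . . .
    . . . . . . . .
T1:
  2·area = 48
  edge (8, 4)→(8, 16): d=(0,12) right/bottom  bias=-1
  edge (8, 16)→(4, 16): d=(-4,0) right/bottom  bias=-1
  edge (4, 16)→(8, 4): d=(4,-12) top-left  bias=+0
    (4,0)@(9, 1): e=[-12,60,0] → .  [on edge]
    (3,3)@(7, 7): e=[12,36,0] → X  [on edge]
    (4,3)@(9, 7): e=[-12,36,24] → .
    (3,4)@(7, 9): e=[12,28,8] → X
    (4,4)@(9, 9): e=[-12,28,32] → .
    (3,5)@(7, 11): e=[12,20,16] → X
    (4,5)@(9, 11): e=[-12,20,40] → .
    (2,6)@(5, 13): e=[36,12,0] → X  [on edge]
    (4,6)@(9, 13): e=[-12,12,48] → .
    (2,7)@(5, 15): e=[36,4,8] → X
    (4,7)@(9, 15): e=[-12,4,56] → .
    (2,8)@(5, 17): e=[36,-4,16] → .
    (1,9)@(3, 19): e=[60,-12,0] → .  [on edge]
  covered (7 px):
    . . . . . . . .
    . . . . . . . .
    . . . . . . . .
    . . . X . . . .
    . . . X . . . .
    . . . X . . . .
    . . X X . . . .
    . . X X . . . .
    . . . . . . . .
    . . . . . . . .
    . . . . . . . .
    . . . . . . . .
T2:
  2·area = 108  (B↔C swapped to make it positive)
  edge (14, 12)→(0, 10): d=(-14,-2) top-left  bias=+0
  edge (0, 10)→(12, 4): d=(12,-6) top-left  bias=+0
  edge (12, 4)→(14, 12): d=(2,8) right/bottom  bias=-1
    (5,2)@(11, 5): e=[92,6,10] → X
    (6,2)@(13, 5): e=[96,18,-6] → .
    (3,3)@(7, 7): e=[56,6,46] → X
    (4,3)@(9, 7): e=[60,18,30] → X
    (6,3)@(13, 7): e=[68,42,-2] → .
    (1,4)@(3, 9): e=[20,6,82] → X
    (2,4)@(5, 9): e=[24,18,66] → X
    (6,4)@(13, 9): e=[40,66,2] → X
    (7,4)@(15, 9): e=[44,78,-14] → .
    (1,5)@(3, 11): e=[-8,30,86] → .
    (2,5)@(5, 11): e=[-4,42,70] → .
    (3,5)@(7, 11): e=[0,54,54] → X  [on edge]
  covered (14 px):
    . . . . . . . .
    . . . . . . . .
    . . . . . X . .
    . . . X X X . .
    . X X X X X X .
    . . . X X X X .
    . . . . . . . .
    . . . . . . . .
    . . . . . . . .
    . . . . . . . .
    . . . . . . . .
    . . . . . . . .
T3:
  2·area = 4  (B↔C swapped to make it positive)
  edge (6, 10)→(12, 8): d=(6,-2) top-left  bias=+0
  edge (12, 8)→(14, 8): d=(2,0) top-left  bias=+0
  edge (14, 8)→(6, 10): d=(-8,2) right/bottom  bias=-1
    (7,3)@(15, 7): e=[0,-2,6] → .  [on edge]
    (4,4)@(9, 9): e=[0,2,2] → X  [on edge]
    (5,4)@(11, 9): e=[4,2,-2] → .
    (1,5)@(3, 11): e=[0,6,-2] → .  [on edge]
    (4,5)@(9, 11): e=[12,6,-14] → .
  covered (1 px):
    . . . . . . . .
    . . . . . . . .
    . . . . . . . .
    . . . . . . . .
    . . . . X . . .
    . . . . . . . .
    . . . . . . . .
    . . . . . . . .
    . . . . . . . .
    . . . . . . . .
    . . . . . . . .
    . . . . . . . .
T4:
  2·area = 20
  edge (14, 10)→(8, 14): d=(-6,4) right/bottom  bias=-1
  edge (8, 14)→(6, 12): d=(-2,-2) top-left  bias=+0
  edge (6, 12)→(14, 10): d=(8,-2) top-left  bias=+0
    (0,3)@(1, 7): e=[70,0,-50] → .  [on edge]
    (1,4)@(3, 9): e=[50,0,-30] → .  [on edge]
    (2,5)@(5, 11): e=[30,0,-10] → .  [on edge]
    (5,5)@(11, 11): e=[6,12,2] → X
    (6,5)@(13, 11): e=[-2,16,6] → .
    (3,6)@(7, 13): e=[10,0,10] → X  [on edge]
    (4,6)@(9, 13): e=[2,4,14] → X
    (5,6)@(11, 13): e=[-6,8,18] → .
    (3,7)@(7, 15): e=[-2,-4,26] → .
    (4,7)@(9, 15): e=[-10,0,30] → .  [on edge]
    (5,8)@(11, 17): e=[-30,0,50] → .  [on edge]
    (6,9)@(13, 19): e=[-50,0,70] → .  [on edge]
    (7,10)@(15, 21): e=[-70,0,90] → .  [on edge]
  covered (3 px):
    . . . . . . . .
    . . . . . . . .
    . . . . . . . .
    . . . . . . . .
    . . . . . . . .
    . . . . . X . .
    . . . X X . . .
    . . . . . . . .
    . . . . . . . .
    . . . . . . . .
    . . . . . . . .
    . . . . . . . .

Z-buffer (winner per pixel, '.' = empty):
  . . . . . . . .
  0 . . . . . . .
  0 0 . . . 2 . .
  0 0 . 2 2 2 . .
  0 2 2 2 3 2 2 .
  . 0 0 2 2 4 2 .
  . 0 1 4 4 . . .
  . 0 1 1 . . . .
  . 0 . . . . . .
  . . . . . . . .
  . . . . . . . .
  . . . . . . . .

Answer: -1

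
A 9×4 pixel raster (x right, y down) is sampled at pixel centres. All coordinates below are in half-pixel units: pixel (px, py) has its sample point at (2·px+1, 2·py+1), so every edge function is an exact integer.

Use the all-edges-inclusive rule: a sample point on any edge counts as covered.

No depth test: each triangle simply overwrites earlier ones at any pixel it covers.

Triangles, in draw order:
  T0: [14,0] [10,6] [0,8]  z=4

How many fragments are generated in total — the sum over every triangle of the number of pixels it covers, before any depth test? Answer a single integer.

T0:
  2·area = 52
  edge (14, 0)→(10, 6): d=(-4,6) inclusive
  edge (10, 6)→(0, 8): d=(-10,2) inclusive
  edge (0, 8)→(14, 0): d=(14,-8) inclusive
    (6,0)@(13, 1): e=[2,44,6] → #
    (7,0)@(15, 1): e=[-10,40,22] → ·
    (4,1)@(9, 3): e=[18,32,2] → #
    (5,1)@(11, 3): e=[6,28,18] → #
    (6,1)@(13, 3): e=[-6,24,34] → ·
    (3,2)@(7, 5): e=[22,16,14] → #
    (5,2)@(11, 5): e=[-2,8,46] → ·
    (7,2)@(15, 5): e=[-26,0,78] → ·  [on edge]
    (1,3)@(3, 7): e=[38,4,10] → #
    (2,3)@(5, 7): e=[26,0,26] → #  [on edge]
    (3,3)@(7, 7): e=[14,-4,42] → ·
    (4,3)@(9, 7): e=[2,-8,58] → ·
  covered (7 px):
    · · · · · · # · ·
    · · · · # # · · ·
    · · · # # · · · ·
    · # # · · · · · ·

Result: 7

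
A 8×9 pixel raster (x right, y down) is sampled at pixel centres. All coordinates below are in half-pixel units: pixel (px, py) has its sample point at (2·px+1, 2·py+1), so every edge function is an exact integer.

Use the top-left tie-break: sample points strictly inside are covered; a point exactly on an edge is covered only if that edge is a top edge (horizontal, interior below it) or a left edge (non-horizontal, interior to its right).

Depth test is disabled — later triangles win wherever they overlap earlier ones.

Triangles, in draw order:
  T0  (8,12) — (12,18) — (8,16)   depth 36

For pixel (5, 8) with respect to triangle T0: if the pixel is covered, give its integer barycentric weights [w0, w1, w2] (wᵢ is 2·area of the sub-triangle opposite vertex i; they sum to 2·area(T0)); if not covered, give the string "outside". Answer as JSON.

T0:
  2·area = 16
  edge (8, 12)→(12, 18): d=(4,6) right/bottom  bias=-1
  edge (12, 18)→(8, 16): d=(-4,-2) top-left  bias=+0
  edge (8, 16)→(8, 12): d=(0,-4) top-left  bias=+0
    (4,7)@(9, 15): e=[6,6,4] → X
    (5,7)@(11, 15): e=[-6,10,12] → .
    (4,8)@(9, 17): e=[14,-2,4] → .
    (5,8)@(11, 17): e=[2,2,12] → X
    (6,8)@(13, 17): e=[-10,6,20] → .
  covered (2 px):
    . . . . . . . .
    . . . . . . . .
    . . . . . . . .
    . . . . . . . .
    . . . . . . . .
    . . . . . . . .
    . . . . . . . .
    . . . . X . . .
    . . . . . X . .

Answer: [2,12,2]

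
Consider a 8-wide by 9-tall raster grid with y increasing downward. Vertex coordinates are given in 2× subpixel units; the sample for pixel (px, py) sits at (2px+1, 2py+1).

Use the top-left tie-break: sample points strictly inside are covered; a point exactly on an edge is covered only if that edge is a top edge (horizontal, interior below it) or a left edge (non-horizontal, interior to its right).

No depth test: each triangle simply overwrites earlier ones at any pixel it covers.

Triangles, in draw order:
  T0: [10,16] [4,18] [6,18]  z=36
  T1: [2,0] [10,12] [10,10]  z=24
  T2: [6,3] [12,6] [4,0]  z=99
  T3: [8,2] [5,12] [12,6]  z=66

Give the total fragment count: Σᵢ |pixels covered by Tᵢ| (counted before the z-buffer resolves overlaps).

T0:
  2·area = 4  (B↔C swapped to make it positive)
  edge (10, 16)→(6, 18): d=(-4,2) right/bottom  bias=-1
  edge (6, 18)→(4, 18): d=(-2,0) right/bottom  bias=-1
  edge (4, 18)→(10, 16): d=(6,-2) top-left  bias=+0
    (6,7)@(13, 15): e=[-2,6,0] → .  [on edge]
    (3,8)@(7, 17): e=[2,2,0] → X  [on edge]
    (4,8)@(9, 17): e=[-2,2,4] → .
  covered (1 px):
    . . . . . . . .
    . . . . . . . .
    . . . . . . . .
    . . . . . . . .
    . . . . . . . .
    . . . . . . . .
    . . . . . . . .
    . . . . . . . .
    . . . X . . . .
T1:
  2·area = 16  (B↔C swapped to make it positive)
  edge (2, 0)→(10, 10): d=(8,10) right/bottom  bias=-1
  edge (10, 10)→(10, 12): d=(0,2) right/bottom  bias=-1
  edge (10, 12)→(2, 0): d=(-8,-12) top-left  bias=+0
    (3,3)@(7, 7): e=[6,6,4] → X
    (4,3)@(9, 7): e=[-14,2,28] → .
    (3,4)@(7, 9): e=[22,6,-12] → .
    (4,4)@(9, 9): e=[2,2,12] → X
    (5,4)@(11, 9): e=[-18,-2,36] → .
    (4,5)@(9, 11): e=[18,2,-4] → .
  covered (2 px):
    . . . . . . . .
    . . . . . . . .
    . . . . . . . .
    . . . X . . . .
    . . . . X . . .
    . . . . . . . .
    . . . . . . . .
    . . . . . . . .
    . . . . . . . .
T2:
  2·area = 12  (B↔C swapped to make it positive)
  edge (6, 3)→(4, 0): d=(-2,-3) top-left  bias=+0
  edge (4, 0)→(12, 6): d=(8,6) right/bottom  bias=-1
  edge (12, 6)→(6, 3): d=(-6,-3) top-left  bias=+0
    (2,0)@(5, 1): e=[1,2,9] → X
    (3,0)@(7, 1): e=[7,-10,15] → .
    (2,1)@(5, 3): e=[-3,18,-3] → .
    (3,1)@(7, 3): e=[3,6,3] → X
    (4,1)@(9, 3): e=[9,-6,9] → .
    (3,2)@(7, 5): e=[-1,22,-9] → .
  covered (2 px):
    . . X . . . . .
    . . . X . . . .
    . . . . . . . .
    . . . . . . . .
    . . . . . . . .
    . . . . . . . .
    . . . . . . . .
    . . . . . . . .
    . . . . . . . .
T3:
  2·area = 52  (B↔C swapped to make it positive)
  edge (8, 2)→(12, 6): d=(4,4) right/bottom  bias=-1
  edge (12, 6)→(5, 12): d=(-7,6) right/bottom  bias=-1
  edge (5, 12)→(8, 2): d=(3,-10) top-left  bias=+0
    (3,0)@(7, 1): e=[0,65,-13] → .  [on edge]
    (4,1)@(9, 3): e=[0,39,13] → .  [on edge]
    (4,2)@(9, 5): e=[8,25,19] → X
    (5,2)@(11, 5): e=[0,13,39] → .  [on edge]
    (3,3)@(7, 7): e=[24,23,5] → X
    (5,3)@(11, 7): e=[8,-1,45] → .
    (6,3)@(13, 7): e=[0,-13,65] → .  [on edge]
    (3,4)@(7, 9): e=[32,9,11] → X
    (4,4)@(9, 9): e=[24,-3,31] → .
    (7,4)@(15, 9): e=[0,-39,91] → .  [on edge]
    (3,5)@(7, 11): e=[40,-5,17] → .
  covered (4 px):
    . . . . . . . .
    . . . . . . . .
    . . . . X . . .
    . . . X X . . .
    . . . X . . . .
    . . . . . . . .
    . . . . . . . .
    . . . . . . . .
    . . . . . . . .

Result: 9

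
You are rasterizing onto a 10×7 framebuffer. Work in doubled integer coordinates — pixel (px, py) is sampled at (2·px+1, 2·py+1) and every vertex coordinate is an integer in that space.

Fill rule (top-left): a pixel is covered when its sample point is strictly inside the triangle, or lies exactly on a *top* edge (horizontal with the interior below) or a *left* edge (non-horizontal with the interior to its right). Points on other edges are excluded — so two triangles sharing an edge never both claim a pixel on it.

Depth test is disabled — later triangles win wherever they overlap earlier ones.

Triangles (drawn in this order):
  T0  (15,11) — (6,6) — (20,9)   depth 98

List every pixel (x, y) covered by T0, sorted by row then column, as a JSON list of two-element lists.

T0:
  2·area = 43
  edge (15, 11)→(6, 6): d=(-9,-5) top-left  bias=+0
  edge (6, 6)→(20, 9): d=(14,3) right/bottom  bias=-1
  edge (20, 9)→(15, 11): d=(-5,2) right/bottom  bias=-1
    (4,3)@(9, 7): e=[6,5,32] → █
    (5,3)@(11, 7): e=[16,-1,28] → ·
    (4,4)@(9, 9): e=[-12,33,22] → ·
    (6,4)@(13, 9): e=[8,21,14] → █
    (7,4)@(15, 9): e=[18,15,10] → █
    (8,4)@(17, 9): e=[28,9,6] → █
    (9,4)@(19, 9): e=[38,3,2] → █
    (6,5)@(13, 11): e=[-10,49,4] → ·
    (7,5)@(15, 11): e=[0,43,0] → ·  [on edge]
    (8,5)@(17, 11): e=[10,37,-4] → ·
    (9,5)@(19, 11): e=[20,31,-8] → ·
  covered (5 px):
    · · · · · · · · · ·
    · · · · · · · · · ·
    · · · · · · · · · ·
    · · · · █ · · · · ·
    · · · · · · █ █ █ █
    · · · · · · · · · ·
    · · · · · · · · · ·

Final: [[4,3],[6,4],[7,4],[8,4],[9,4]]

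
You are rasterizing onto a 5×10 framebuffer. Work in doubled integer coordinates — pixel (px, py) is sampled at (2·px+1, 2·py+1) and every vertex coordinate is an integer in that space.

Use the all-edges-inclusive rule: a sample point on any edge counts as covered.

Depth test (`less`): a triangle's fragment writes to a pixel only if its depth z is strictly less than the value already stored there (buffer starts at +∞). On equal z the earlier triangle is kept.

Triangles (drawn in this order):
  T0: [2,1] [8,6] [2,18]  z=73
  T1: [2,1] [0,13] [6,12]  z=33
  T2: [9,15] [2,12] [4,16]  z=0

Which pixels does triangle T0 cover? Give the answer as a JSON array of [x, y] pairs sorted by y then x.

T0:
  2·area = 102
  edge (2, 1)→(8, 6): d=(6,5) inclusive
  edge (8, 6)→(2, 18): d=(-6,12) inclusive
  edge (2, 18)→(2, 1): d=(0,-17) inclusive
    (1,1)@(3, 3): e=[7,78,17] → #
    (2,1)@(5, 3): e=[-3,54,51] → ·
    (1,2)@(3, 5): e=[19,66,17] → #
    (2,2)@(5, 5): e=[9,42,51] → #
    (3,2)@(7, 5): e=[-1,18,85] → ·
    (1,3)@(3, 7): e=[31,54,17] → #
    (3,3)@(7, 7): e=[11,6,85] → #
    (4,3)@(9, 7): e=[1,-18,119] → ·
    (1,4)@(3, 9): e=[43,42,17] → #
    (3,4)@(7, 9): e=[23,-6,85] → ·
    (1,5)@(3, 11): e=[55,30,17] → #
    (3,5)@(7, 11): e=[35,-18,85] → ·
  covered (12 px):
    · · · · ·
    · # · · ·
    · # # · ·
    · # # # ·
    · # # · ·
    · # # · ·
    · # · · ·
    · # · · ·
    · · · · ·
    · · · · ·
T1:
  2·area = 70  (B↔C swapped to make it positive)
  edge (2, 1)→(6, 12): d=(4,11) inclusive
  edge (6, 12)→(0, 13): d=(-6,1) inclusive
  edge (0, 13)→(2, 1): d=(2,-12) inclusive
    (1,2)@(3, 5): e=[5,45,20] → #
    (2,2)@(5, 5): e=[-17,43,44] → ·
    (0,3)@(1, 7): e=[35,35,0] → #  [on edge]
    (2,3)@(5, 7): e=[-9,31,48] → ·
    (0,4)@(1, 9): e=[43,23,4] → #
    (2,4)@(5, 9): e=[-1,19,52] → ·
    (0,5)@(1, 11): e=[51,11,8] → #
    (2,5)@(5, 11): e=[7,7,56] → #
    (3,5)@(7, 11): e=[-15,5,80] → ·
    (0,6)@(1, 13): e=[59,-1,12] → ·
    (1,6)@(3, 13): e=[37,-3,36] → ·
    (2,6)@(5, 13): e=[15,-5,60] → ·
  covered (8 px):
    · · · · ·
    · · · · ·
    · # · · ·
    # # · · ·
    # # · · ·
    # # # · ·
    · · · · ·
    · · · · ·
    · · · · ·
    · · · · ·
T2:
  2·area = 22  (B↔C swapped to make it positive)
  edge (9, 15)→(4, 16): d=(-5,1) inclusive
  edge (4, 16)→(2, 12): d=(-2,-4) inclusive
  edge (2, 12)→(9, 15): d=(7,3) inclusive
    (1,6)@(3, 13): e=[16,2,4] → #
    (2,6)@(5, 13): e=[14,10,-2] → ·
    (1,7)@(3, 15): e=[6,-2,18] → ·
    (2,7)@(5, 15): e=[4,6,12] → #
    (3,7)@(7, 15): e=[2,14,6] → #
    (4,7)@(9, 15): e=[0,22,0] → #  [on edge]
    (2,8)@(5, 17): e=[-6,2,26] → ·
    (3,8)@(7, 17): e=[-8,10,20] → ·
    (4,8)@(9, 17): e=[-10,18,14] → ·
  covered (4 px):
    · · · · ·
    · · · · ·
    · · · · ·
    · · · · ·
    · · · · ·
    · · · · ·
    · # · · ·
    · · # # #
    · · · · ·
    · · · · ·

Result: [[1,1],[1,2],[2,2],[1,3],[2,3],[3,3],[1,4],[2,4],[1,5],[2,5],[1,6],[1,7]]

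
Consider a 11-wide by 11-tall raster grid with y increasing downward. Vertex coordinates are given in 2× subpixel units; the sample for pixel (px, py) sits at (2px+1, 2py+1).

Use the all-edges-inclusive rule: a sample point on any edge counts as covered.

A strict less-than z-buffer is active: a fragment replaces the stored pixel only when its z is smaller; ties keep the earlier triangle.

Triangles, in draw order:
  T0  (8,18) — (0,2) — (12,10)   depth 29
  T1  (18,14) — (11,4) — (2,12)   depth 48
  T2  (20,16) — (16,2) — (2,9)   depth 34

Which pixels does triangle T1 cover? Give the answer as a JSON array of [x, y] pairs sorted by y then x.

T0:
  2·area = 128
  edge (8, 18)→(0, 2): d=(-8,-16) inclusive
  edge (0, 2)→(12, 10): d=(12,8) inclusive
  edge (12, 10)→(8, 18): d=(-4,8) inclusive
    (0,1)@(1, 3): e=[8,4,116] → X
    (1,1)@(3, 3): e=[40,-12,100] → .
    (0,2)@(1, 5): e=[-8,28,108] → .
    (1,2)@(3, 5): e=[24,12,92] → X
    (2,2)@(5, 5): e=[56,-4,76] → .
    (1,3)@(3, 7): e=[8,36,84] → X
    (2,3)@(5, 7): e=[40,20,68] → X
    (3,3)@(7, 7): e=[72,4,52] → X
    (4,3)@(9, 7): e=[104,-12,36] → .
    (1,4)@(3, 9): e=[-8,60,76] → .
    (2,4)@(5, 9): e=[24,44,60] → X
    (4,4)@(9, 9): e=[88,12,28] → X
  covered (16 px):
    . . . . . . . . . . .
    X . . . . . . . . . .
    . X . . . . . . . . .
    . X X X . . . . . . .
    . . X X X . . . . . .
    . . X X X X . . . . .
    . . . X X . . . . . .
    . . . X X . . . . . .
    . . . . . . . . . . .
    . . . . . . . . . . .
    . . . . . . . . . . .
T1:
  2·area = 146  (B↔C swapped to make it positive)
  edge (18, 14)→(2, 12): d=(-16,-2) inclusive
  edge (2, 12)→(11, 4): d=(9,-8) inclusive
  edge (11, 4)→(18, 14): d=(7,10) inclusive
    (5,2)@(11, 5): e=[130,9,7] → X
    (6,2)@(13, 5): e=[134,25,-13] → .
    (4,3)@(9, 7): e=[94,11,41] → X
    (6,3)@(13, 7): e=[102,43,1] → X
    (7,3)@(15, 7): e=[106,59,-19] → .
    (3,4)@(7, 9): e=[58,13,75] → X
    (7,4)@(15, 9): e=[74,77,-5] → .
    (2,5)@(5, 11): e=[22,15,109] → X
    (7,5)@(15, 11): e=[42,95,9] → X
    (8,5)@(17, 11): e=[46,111,-11] → .
    (2,6)@(5, 13): e=[-10,33,123] → .
    (3,6)@(7, 13): e=[-6,49,103] → .
  covered (18 px):
    . . . . . . . . . . .
    . . . . . . . . . . .
    . . . . . X . . . . .
    . . . . X X X . . . .
    . . . X X X X . . . .
    . . X X X X X X . . .
    . . . . . X X X X . .
    . . . . . . . . . . .
    . . . . . . . . . . .
    . . . . . . . . . . .
    . . . . . . . . . . .
T2:
  2·area = 224  (B↔C swapped to make it positive)
  edge (20, 16)→(2, 9): d=(-18,-7) inclusive
  edge (2, 9)→(16, 2): d=(14,-7) inclusive
  edge (16, 2)→(20, 16): d=(4,14) inclusive
    (7,1)@(15, 3): e=[199,7,18] → X
    (8,1)@(17, 3): e=[213,21,-10] → .
    (5,2)@(11, 5): e=[135,7,82] → X
    (6,2)@(13, 5): e=[149,21,54] → X
    (8,2)@(17, 5): e=[177,49,-2] → .
    (3,3)@(7, 7): e=[71,7,146] → X
    (4,3)@(9, 7): e=[85,21,118] → X
    (8,3)@(17, 7): e=[141,77,6] → X
    (9,3)@(19, 7): e=[155,91,-22] → .
    (1,4)@(3, 9): e=[7,7,210] → X
    (2,4)@(5, 9): e=[21,21,182] → X
    (9,4)@(19, 9): e=[119,119,-14] → .
  covered (28 px):
    . . . . . . . . . . .
    . . . . . . . X . . .
    . . . . . X X X . . .
    . . . X X X X X X . .
    . X X X X X X X X . .
    . . . . X X X X X . .
    . . . . . . X X X X .
    . . . . . . . . . X .
    . . . . . . . . . . .
    . . . . . . . . . . .
    . . . . . . . . . . .

Final: [[5,2],[4,3],[5,3],[6,3],[3,4],[4,4],[5,4],[6,4],[2,5],[3,5],[4,5],[5,5],[6,5],[7,5],[5,6],[6,6],[7,6],[8,6]]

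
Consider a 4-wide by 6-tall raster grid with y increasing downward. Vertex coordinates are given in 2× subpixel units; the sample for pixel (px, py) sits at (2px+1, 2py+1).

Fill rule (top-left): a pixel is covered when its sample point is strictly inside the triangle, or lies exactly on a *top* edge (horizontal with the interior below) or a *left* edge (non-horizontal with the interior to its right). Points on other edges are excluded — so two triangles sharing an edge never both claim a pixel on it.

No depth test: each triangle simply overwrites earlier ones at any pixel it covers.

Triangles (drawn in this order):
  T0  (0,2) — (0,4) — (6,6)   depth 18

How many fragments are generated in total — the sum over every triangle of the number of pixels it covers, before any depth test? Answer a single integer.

T0:
  2·area = 12  (B↔C swapped to make it positive)
  edge (0, 2)→(6, 6): d=(6,4) right/bottom  bias=-1
  edge (6, 6)→(0, 4): d=(-6,-2) top-left  bias=+0
  edge (0, 4)→(0, 2): d=(0,-2) top-left  bias=+0
    (0,1)@(1, 3): e=[2,8,2] → X
    (1,1)@(3, 3): e=[-6,12,6] → .
    (0,2)@(1, 5): e=[14,-4,2] → .
    (1,2)@(3, 5): e=[6,0,6] → X  [on edge]
    (2,2)@(5, 5): e=[-2,4,10] → .
    (1,3)@(3, 7): e=[18,-12,6] → .
  covered (2 px):
    . . . .
    X . . .
    . X . .
    . . . .
    . . . .
    . . . .

Final: 2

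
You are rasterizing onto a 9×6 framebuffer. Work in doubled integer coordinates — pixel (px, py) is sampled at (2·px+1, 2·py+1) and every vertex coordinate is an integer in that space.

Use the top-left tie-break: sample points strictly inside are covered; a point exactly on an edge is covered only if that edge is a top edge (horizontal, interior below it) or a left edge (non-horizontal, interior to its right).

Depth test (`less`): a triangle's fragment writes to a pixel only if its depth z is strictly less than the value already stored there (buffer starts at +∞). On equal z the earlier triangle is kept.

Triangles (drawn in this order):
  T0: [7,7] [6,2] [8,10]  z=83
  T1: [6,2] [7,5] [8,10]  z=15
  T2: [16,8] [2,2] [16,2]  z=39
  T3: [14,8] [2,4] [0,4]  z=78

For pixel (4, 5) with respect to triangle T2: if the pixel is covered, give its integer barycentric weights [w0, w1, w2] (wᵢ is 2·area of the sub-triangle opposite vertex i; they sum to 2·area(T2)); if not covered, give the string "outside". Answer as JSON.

T0:
  2·area = 2
  edge (7, 7)→(6, 2): d=(-1,-5) top-left  bias=+0
  edge (6, 2)→(8, 10): d=(2,8) right/bottom  bias=-1
  edge (8, 10)→(7, 7): d=(-1,-3) top-left  bias=+0
    (2,0)@(5, 1): e=[-4,6,0] → .  [on edge]
    (3,3)@(7, 7): e=[0,2,0] → X  [on edge]
    (4,3)@(9, 7): e=[10,-14,6] → .
    (3,4)@(7, 9): e=[-2,6,-2] → .
  covered (1 px):
    . . . . . . . . .
    . . . . . . . . .
    . . . . . . . . .
    . . . X . . . . .
    . . . . . . . . .
    . . . . . . . . .
T1:
  2·area = 2
  edge (6, 2)→(7, 5): d=(1,3) right/bottom  bias=-1
  edge (7, 5)→(8, 10): d=(1,5) right/bottom  bias=-1
  edge (8, 10)→(6, 2): d=(-2,-8) top-left  bias=+0
    (3,2)@(7, 5): e=[0,0,2] → .  [on edge]
    (4,5)@(9, 11): e=[0,-4,6] → .  [on edge]
  covered (0 px):
    . . . . . . . . .
    . . . . . . . . .
    . . . . . . . . .
    . . . . . . . . .
    . . . . . . . . .
    . . . . . . . . .
T2:
  2·area = 84
  edge (16, 8)→(2, 2): d=(-14,-6) top-left  bias=+0
  edge (2, 2)→(16, 2): d=(14,0) top-left  bias=+0
  edge (16, 2)→(16, 8): d=(0,6) right/bottom  bias=-1
    (2,1)@(5, 3): e=[4,14,66] → X
    (3,1)@(7, 3): e=[16,14,54] → X
    (4,1)@(9, 3): e=[28,14,42] → X
    (5,1)@(11, 3): e=[40,14,30] → X
    (6,1)@(13, 3): e=[52,14,18] → X
    (7,1)@(15, 3): e=[64,14,6] → X
    (8,1)@(17, 3): e=[76,14,-6] → .
    (2,2)@(5, 5): e=[-24,42,66] → .
    (3,2)@(7, 5): e=[-12,42,54] → .
    (4,2)@(9, 5): e=[0,42,42] → X  [on edge]
    (8,2)@(17, 5): e=[48,42,-6] → .
    (4,3)@(9, 7): e=[-28,70,42] → .
  covered (11 px):
    . . . . . . . . .
    . . X X X X X X .
    . . . . X X X X .
    . . . . . . . X .
    . . . . . . . . .
    . . . . . . . . .
T3:
  2·area = 8  (B↔C swapped to make it positive)
  edge (14, 8)→(0, 4): d=(-14,-4) top-left  bias=+0
  edge (0, 4)→(2, 4): d=(2,0) top-left  bias=+0
  edge (2, 4)→(14, 8): d=(12,4) right/bottom  bias=-1
    (2,2)@(5, 5): e=[6,2,0] → .  [on edge]
    (5,3)@(11, 7): e=[2,6,0] → .  [on edge]
    (8,4)@(17, 9): e=[-2,10,0] → .  [on edge]
  covered (0 px):
    . . . . . . . . .
    . . . . . . . . .
    . . . . . . . . .
    . . . . . . . . .
    . . . . . . . . .
    . . . . . . . . .

Answer: "outside"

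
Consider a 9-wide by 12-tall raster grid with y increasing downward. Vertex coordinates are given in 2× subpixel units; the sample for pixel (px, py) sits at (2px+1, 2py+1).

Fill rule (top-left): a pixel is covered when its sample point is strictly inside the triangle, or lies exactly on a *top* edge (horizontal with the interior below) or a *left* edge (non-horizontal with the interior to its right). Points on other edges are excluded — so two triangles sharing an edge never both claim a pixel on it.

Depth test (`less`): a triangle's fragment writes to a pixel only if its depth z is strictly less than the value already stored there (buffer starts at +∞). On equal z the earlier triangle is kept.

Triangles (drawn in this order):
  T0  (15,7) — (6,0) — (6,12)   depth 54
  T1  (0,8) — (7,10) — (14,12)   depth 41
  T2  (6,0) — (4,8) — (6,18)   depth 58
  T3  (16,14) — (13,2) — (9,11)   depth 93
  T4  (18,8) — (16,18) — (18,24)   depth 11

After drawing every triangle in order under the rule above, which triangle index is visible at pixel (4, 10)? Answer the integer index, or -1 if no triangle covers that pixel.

T0:
  2·area = 108  (B↔C swapped to make it positive)
  edge (15, 7)→(6, 12): d=(-9,5) right/bottom  bias=-1
  edge (6, 12)→(6, 0): d=(0,-12) top-left  bias=+0
  edge (6, 0)→(15, 7): d=(9,7) right/bottom  bias=-1
    (3,0)@(7, 1): e=[94,12,2] → █
    (4,0)@(9, 1): e=[84,36,-12] → ·
    (3,1)@(7, 3): e=[76,12,20] → █
    (4,1)@(9, 3): e=[66,36,6] → █
    (5,1)@(11, 3): e=[56,60,-8] → ·
    (3,2)@(7, 5): e=[58,12,38] → █
    (5,2)@(11, 5): e=[38,60,10] → █
    (6,2)@(13, 5): e=[28,84,-4] → ·
    (3,3)@(7, 7): e=[40,12,56] → █
    (6,3)@(13, 7): e=[10,84,14] → █
    (7,3)@(15, 7): e=[0,108,0] → ·  [on edge]
    (3,4)@(7, 9): e=[22,12,74] → █
  covered (14 px):
    · · · █ · · · · ·
    · · · █ █ · · · ·
    · · · █ █ █ · · ·
    · · · █ █ █ █ · ·
    · · · █ █ █ · · ·
    · · · █ · · · · ·
    · · · · · · · · ·
    · · · · · · · · ·
    · · · · · · · · ·
    · · · · · · · · ·
    · · · · · · · · ·
    · · · · · · · · ·
T1:
  degenerate (2·area = 0) — covers nothing
T2:
  2·area = 36  (B↔C swapped to make it positive)
  edge (6, 0)→(6, 18): d=(0,18) right/bottom  bias=-1
  edge (6, 18)→(4, 8): d=(-2,-10) top-left  bias=+0
  edge (4, 8)→(6, 0): d=(2,-8) top-left  bias=+0
    (1,1)@(3, 3): e=[54,0,-18] → ·  [on edge]
    (2,2)@(5, 5): e=[18,16,2] → █
    (3,2)@(7, 5): e=[-18,36,18] → ·
    (2,3)@(5, 7): e=[18,12,6] → █
    (3,3)@(7, 7): e=[-18,32,22] → ·
    (2,4)@(5, 9): e=[18,8,10] → █
    (3,4)@(7, 9): e=[-18,28,26] → ·
    (2,5)@(5, 11): e=[18,4,14] → █
    (3,5)@(7, 11): e=[-18,24,30] → ·
    (2,6)@(5, 13): e=[18,0,18] → █  [on edge]
    (3,6)@(7, 13): e=[-18,20,34] → ·
    (2,7)@(5, 15): e=[18,-4,22] → ·
    (3,11)@(7, 23): e=[-18,0,54] → ·  [on edge]
  covered (5 px):
    · · · · · · · · ·
    · · · · · · · · ·
    · · █ · · · · · ·
    · · █ · · · · · ·
    · · █ · · · · · ·
    · · █ · · · · · ·
    · · █ · · · · · ·
    · · · · · · · · ·
    · · · · · · · · ·
    · · · · · · · · ·
    · · · · · · · · ·
    · · · · · · · · ·
T3:
  2·area = 75  (B↔C swapped to make it positive)
  edge (16, 14)→(9, 11): d=(-7,-3) top-left  bias=+0
  edge (9, 11)→(13, 2): d=(4,-9) top-left  bias=+0
  edge (13, 2)→(16, 14): d=(3,12) right/bottom  bias=-1
    (6,1)@(13, 3): e=[68,4,3] → █
    (7,1)@(15, 3): e=[74,22,-21] → ·
    (6,2)@(13, 5): e=[54,12,9] → █
    (7,2)@(15, 5): e=[60,30,-15] → ·
    (5,3)@(11, 7): e=[34,2,39] → █
    (7,3)@(15, 7): e=[46,38,-9] → ·
    (5,4)@(11, 9): e=[20,10,45] → █
    (7,4)@(15, 9): e=[32,46,-3] → ·
    (4,5)@(9, 11): e=[0,0,75] → █  [on edge]
    (7,5)@(15, 11): e=[18,54,3] → █
    (8,5)@(17, 11): e=[24,72,-21] → ·
    (4,6)@(9, 13): e=[-14,8,81] → ·
  covered (11 px):
    · · · · · · · · ·
    · · · · · · █ · ·
    · · · · · · █ · ·
    · · · · · █ █ · ·
    · · · · · █ █ · ·
    · · · · █ █ █ █ ·
    · · · · · · · █ ·
    · · · · · · · · ·
    · · · · · · · · ·
    · · · · · · · · ·
    · · · · · · · · ·
    · · · · · · · · ·
T4:
  2·area = 32  (B↔C swapped to make it positive)
  edge (18, 8)→(18, 24): d=(0,16) right/bottom  bias=-1
  edge (18, 24)→(16, 18): d=(-2,-6) top-left  bias=+0
  edge (16, 18)→(18, 8): d=(2,-10) top-left  bias=+0
    (5,1)@(11, 3): e=[112,0,-80] → ·  [on edge]
    (6,4)@(13, 9): e=[80,0,-48] → ·  [on edge]
    (8,6)@(17, 13): e=[16,16,0] → █  [on edge]
    (7,7)@(15, 15): e=[48,0,-16] → ·  [on edge]
    (8,7)@(17, 15): e=[16,12,4] → █
    (8,8)@(17, 17): e=[16,8,8] → █
    (8,9)@(17, 19): e=[16,4,12] → █
    (8,10)@(17, 21): e=[16,0,16] → █  [on edge]
    (7,11)@(15, 23): e=[48,-16,0] → ·  [on edge]
    (8,11)@(17, 23): e=[16,-4,20] → ·
  covered (5 px):
    · · · · · · · · ·
    · · · · · · · · ·
    · · · · · · · · ·
    · · · · · · · · ·
    · · · · · · · · ·
    · · · · · · · · ·
    · · · · · · · · █
    · · · · · · · · █
    · · · · · · · · █
    · · · · · · · · █
    · · · · · · · · █
    · · · · · · · · ·

Z-buffer (winner per pixel, '.' = empty):
  . . . 0 . . . . .
  . . . 0 0 . 3 . .
  . . 2 0 0 0 3 . .
  . . 2 0 0 0 0 . .
  . . 2 0 0 0 3 . .
  . . 2 0 3 3 3 3 .
  . . 2 . . . . 3 4
  . . . . . . . . 4
  . . . . . . . . 4
  . . . . . . . . 4
  . . . . . . . . 4
  . . . . . . . . .

Final: -1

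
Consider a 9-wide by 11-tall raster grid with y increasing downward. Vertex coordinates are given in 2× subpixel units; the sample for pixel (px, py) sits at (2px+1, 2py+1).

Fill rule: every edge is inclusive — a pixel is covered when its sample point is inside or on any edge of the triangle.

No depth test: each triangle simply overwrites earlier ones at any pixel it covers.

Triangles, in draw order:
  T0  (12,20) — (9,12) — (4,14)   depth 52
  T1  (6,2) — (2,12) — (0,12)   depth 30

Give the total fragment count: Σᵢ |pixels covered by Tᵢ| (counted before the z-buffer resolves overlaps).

T0:
  2·area = 46  (B↔C swapped to make it positive)
  edge (12, 20)→(4, 14): d=(-8,-6) inclusive
  edge (4, 14)→(9, 12): d=(5,-2) inclusive
  edge (9, 12)→(12, 20): d=(3,8) inclusive
    (3,6)@(7, 13): e=[26,1,19] → X
    (4,6)@(9, 13): e=[38,5,3] → X
    (5,6)@(11, 13): e=[50,9,-13] → .
    (3,7)@(7, 15): e=[10,11,25] → X
    (5,7)@(11, 15): e=[34,19,-7] → .
    (3,8)@(7, 17): e=[-6,21,31] → .
    (4,8)@(9, 17): e=[6,25,15] → X
    (5,8)@(11, 17): e=[18,29,-1] → .
    (4,9)@(9, 19): e=[-10,35,21] → .
    (5,9)@(11, 19): e=[2,39,5] → X
    (6,9)@(13, 19): e=[14,43,-11] → .
    (5,10)@(11, 21): e=[-14,49,11] → .
  covered (6 px):
    . . . . . . . . .
    . . . . . . . . .
    . . . . . . . . .
    . . . . . . . . .
    . . . . . . . . .
    . . . . . . . . .
    . . . X X . . . .
    . . . X X . . . .
    . . . . X . . . .
    . . . . . X . . .
    . . . . . . . . .
T1:
  2·area = 20
  edge (6, 2)→(2, 12): d=(-4,10) inclusive
  edge (2, 12)→(0, 12): d=(-2,0) inclusive
  edge (0, 12)→(6, 2): d=(6,-10) inclusive
    (1,3)@(3, 7): e=[10,10,0] → X  [on edge]
    (2,3)@(5, 7): e=[-10,10,20] → .
    (1,4)@(3, 9): e=[2,6,12] → X
    (2,4)@(5, 9): e=[-18,6,32] → .
    (0,5)@(1, 11): e=[14,2,4] → X
    (1,5)@(3, 11): e=[-6,2,24] → .
    (0,6)@(1, 13): e=[6,-2,16] → .
  covered (3 px):
    . . . . . . . . .
    . . . . . . . . .
    . . . . . . . . .
    . X . . . . . . .
    . X . . . . . . .
    X . . . . . . . .
    . . . . . . . . .
    . . . . . . . . .
    . . . . . . . . .
    . . . . . . . . .
    . . . . . . . . .

Answer: 9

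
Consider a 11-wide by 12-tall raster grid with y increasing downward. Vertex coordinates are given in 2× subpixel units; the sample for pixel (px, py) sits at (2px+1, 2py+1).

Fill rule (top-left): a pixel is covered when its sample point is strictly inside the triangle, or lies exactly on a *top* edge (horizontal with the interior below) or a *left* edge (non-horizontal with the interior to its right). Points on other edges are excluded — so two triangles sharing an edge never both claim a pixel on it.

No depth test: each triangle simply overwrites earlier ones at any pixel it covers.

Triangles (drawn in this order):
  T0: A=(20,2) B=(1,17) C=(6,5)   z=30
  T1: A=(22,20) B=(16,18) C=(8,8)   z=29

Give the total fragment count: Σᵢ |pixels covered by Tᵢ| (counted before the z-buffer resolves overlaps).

T0:
  2·area = 153
  edge (20, 2)→(1, 17): d=(-19,15) right/bottom  bias=-1
  edge (1, 17)→(6, 5): d=(5,-12) top-left  bias=+0
  edge (6, 5)→(20, 2): d=(14,-3) top-left  bias=+0
    (8,1)@(17, 3): e=[26,122,5] → █
    (9,1)@(19, 3): e=[-4,146,11] → ·
    (3,2)@(7, 5): e=[138,12,3] → █
    (4,2)@(9, 5): e=[108,36,9] → █
    (5,2)@(11, 5): e=[78,60,15] → █
    (6,2)@(13, 5): e=[48,84,21] → █
    (7,2)@(15, 5): e=[18,108,27] → █
    (8,2)@(17, 5): e=[-12,132,33] → ·
    (3,3)@(7, 7): e=[100,22,31] → █
    (7,3)@(15, 7): e=[-20,118,55] → ·
    (2,4)@(5, 9): e=[92,8,53] → █
    (6,4)@(13, 9): e=[-28,104,77] → ·
    (0,8)@(1, 17): e=[0,0,153] → ·  [on edge]
  covered (19 px):
    · · · · · · · · · · ·
    · · · · · · · · █ · ·
    · · · █ █ █ █ █ · · ·
    · · · █ █ █ █ · · · ·
    · · █ █ █ █ · · · · ·
    · · █ █ · · · · · · ·
    · █ █ · · · · · · · ·
    · █ · · · · · · · · ·
    · · · · · · · · · · ·
    · · · · · · · · · · ·
    · · · · · · · · · · ·
    · · · · · · · · · · ·
T1:
  2·area = 44
  edge (22, 20)→(16, 18): d=(-6,-2) top-left  bias=+0
  edge (16, 18)→(8, 8): d=(-8,-10) top-left  bias=+0
  edge (8, 8)→(22, 20): d=(14,12) right/bottom  bias=-1
    (4,4)@(9, 9): e=[40,2,2] → █
    (5,4)@(11, 9): e=[44,22,-22] → ·
    (4,5)@(9, 11): e=[28,-14,30] → ·
    (5,5)@(11, 11): e=[32,6,6] → █
    (6,5)@(13, 11): e=[36,26,-18] → ·
    (0,6)@(1, 13): e=[0,-110,154] → ·  [on edge]
    (5,6)@(11, 13): e=[20,-10,34] → ·
    (6,6)@(13, 13): e=[24,10,10] → █
    (7,6)@(15, 13): e=[28,30,-14] → ·
    (3,7)@(7, 15): e=[0,-66,110] → ·  [on edge]
    (6,7)@(13, 15): e=[12,-6,38] → ·
    (7,7)@(15, 15): e=[16,14,14] → █
    (6,8)@(13, 17): e=[0,-22,66] → ·  [on edge]
    (9,9)@(19, 19): e=[0,22,22] → █  [on edge]
  covered (6 px):
    · · · · · · · · · · ·
    · · · · · · · · · · ·
    · · · · · · · · · · ·
    · · · · · · · · · · ·
    · · · · █ · · · · · ·
    · · · · · █ · · · · ·
    · · · · · · █ · · · ·
    · · · · · · · █ · · ·
    · · · · · · · · █ · ·
    · · · · · · · · · █ ·
    · · · · · · · · · · ·
    · · · · · · · · · · ·

Result: 25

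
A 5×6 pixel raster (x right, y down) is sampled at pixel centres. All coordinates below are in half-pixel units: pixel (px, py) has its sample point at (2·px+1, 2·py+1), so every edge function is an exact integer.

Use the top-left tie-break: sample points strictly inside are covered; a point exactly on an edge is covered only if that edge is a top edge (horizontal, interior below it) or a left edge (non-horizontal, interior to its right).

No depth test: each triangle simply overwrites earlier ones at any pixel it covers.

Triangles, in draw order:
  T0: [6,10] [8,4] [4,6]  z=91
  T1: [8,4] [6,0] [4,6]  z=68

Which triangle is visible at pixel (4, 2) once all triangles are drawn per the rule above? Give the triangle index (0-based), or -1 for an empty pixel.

T0:
  2·area = 20  (B↔C swapped to make it positive)
  edge (6, 10)→(4, 6): d=(-2,-4) top-left  bias=+0
  edge (4, 6)→(8, 4): d=(4,-2) top-left  bias=+0
  edge (8, 4)→(6, 10): d=(-2,6) right/bottom  bias=-1
    (4,0)@(9, 1): e=[30,-10,0] → ·  [on edge]
    (3,2)@(7, 5): e=[14,2,4] → █
    (4,2)@(9, 5): e=[22,6,-8] → ·
    (2,3)@(5, 7): e=[2,6,12] → █
    (3,3)@(7, 7): e=[10,10,0] → ·  [on edge]
    (2,4)@(5, 9): e=[-2,14,8] → ·
  covered (2 px):
    · · · · ·
    · · · · ·
    · · · █ ·
    · · █ · ·
    · · · · ·
    · · · · ·
T1:
  2·area = 20  (B↔C swapped to make it positive)
  edge (8, 4)→(4, 6): d=(-4,2) right/bottom  bias=-1
  edge (4, 6)→(6, 0): d=(2,-6) top-left  bias=+0
  edge (6, 0)→(8, 4): d=(2,4) right/bottom  bias=-1
    (2,1)@(5, 3): e=[10,0,10] → █  [on edge]
    (3,1)@(7, 3): e=[6,12,2] → █
    (4,1)@(9, 3): e=[2,24,-6] → ·
    (2,2)@(5, 5): e=[2,4,14] → █
    (3,2)@(7, 5): e=[-2,16,6] → ·
    (2,3)@(5, 7): e=[-6,8,18] → ·
    (1,4)@(3, 9): e=[-10,0,30] → ·  [on edge]
  covered (3 px):
    · · · · ·
    · · █ █ ·
    · · █ · ·
    · · · · ·
    · · · · ·
    · · · · ·

Z-buffer (winner per pixel, '.' = empty):
  . . . . .
  . . 1 1 .
  . . 1 0 .
  . . 0 . .
  . . . . .
  . . . . .

Answer: -1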